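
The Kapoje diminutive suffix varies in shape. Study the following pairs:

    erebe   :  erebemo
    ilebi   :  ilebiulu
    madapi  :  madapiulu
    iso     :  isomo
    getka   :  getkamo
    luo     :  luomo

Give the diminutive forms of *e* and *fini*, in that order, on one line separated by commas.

The alternation tracks the last vowel of the stem — -ulu when the last vowel of the stem is a high vowel (*ilebi*, *madapi*); -mo when the last vowel of the stem is a non-high vowel (*erebe*, *iso*, *getka*, *luo*).
*e* — last vowel /e/ (a non-high vowel) → -mo → *emo*.
*fini*: last vowel = /i/, a high vowel → -ulu → *finiulu*.

emo, finiulu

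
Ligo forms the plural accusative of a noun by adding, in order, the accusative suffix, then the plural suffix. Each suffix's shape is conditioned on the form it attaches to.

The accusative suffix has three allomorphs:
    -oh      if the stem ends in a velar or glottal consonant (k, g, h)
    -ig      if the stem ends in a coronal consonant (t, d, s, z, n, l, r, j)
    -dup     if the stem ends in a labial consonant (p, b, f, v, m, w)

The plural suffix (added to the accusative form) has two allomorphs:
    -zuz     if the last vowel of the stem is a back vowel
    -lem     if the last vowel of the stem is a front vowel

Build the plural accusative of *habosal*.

habosaliglem

The final consonant of *habosal* is /l/, which is coronal, so the accusative suffix is -ig, giving *habosalig*.
The accusative form *habosalig*: last vowel = /i/, a front vowel → -lem → *habosaliglem*.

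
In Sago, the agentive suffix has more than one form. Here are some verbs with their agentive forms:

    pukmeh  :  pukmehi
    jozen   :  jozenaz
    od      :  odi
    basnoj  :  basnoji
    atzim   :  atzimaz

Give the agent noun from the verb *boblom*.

The alternation tracks the final consonant of the stem — -az when the stem ends in a nasal (*jozen*, *atzim*); -i when the stem ends in a non-nasal consonant (*pukmeh*, *od*, *basnoj*).
The final consonant of *boblom* is /m/, which is a nasal, so the suffix is -az, giving *boblomaz*.

boblomaz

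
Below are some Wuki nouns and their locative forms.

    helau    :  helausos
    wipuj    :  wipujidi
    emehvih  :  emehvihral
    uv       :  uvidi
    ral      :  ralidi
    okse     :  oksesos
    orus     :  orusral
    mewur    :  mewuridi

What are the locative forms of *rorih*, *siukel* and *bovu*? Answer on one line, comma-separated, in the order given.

rorihral, siukelidi, bovusos

The suffix is conditioned by the final sound: -ral when the stem ends in a voiceless consonant (*emehvih*, *orus*); -idi when the stem ends in a voiced consonant (*wipuj*, *uv*, *ral*, *mewur*); -sos when the stem ends in a vowel (*helau*, *okse*).
*rorih* — final sound /h/ (a voiceless consonant) → -ral → *rorihral*.
*siukel*: final sound = /l/, a voiced consonant → -idi → *siukelidi*.
*bovu*: final sound = /u/, a vowel → -sos → *bovusos*.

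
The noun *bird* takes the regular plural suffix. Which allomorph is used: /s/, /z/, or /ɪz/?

The stem *bird* ends in a voiced non-sibilant sound.
The plural suffix surfaces as /ɪz/ after sibilants, /s/ after other voiceless consonants, and /z/ after other voiced sounds.
So the plural -s on *bird* is pronounced /z/.

/z/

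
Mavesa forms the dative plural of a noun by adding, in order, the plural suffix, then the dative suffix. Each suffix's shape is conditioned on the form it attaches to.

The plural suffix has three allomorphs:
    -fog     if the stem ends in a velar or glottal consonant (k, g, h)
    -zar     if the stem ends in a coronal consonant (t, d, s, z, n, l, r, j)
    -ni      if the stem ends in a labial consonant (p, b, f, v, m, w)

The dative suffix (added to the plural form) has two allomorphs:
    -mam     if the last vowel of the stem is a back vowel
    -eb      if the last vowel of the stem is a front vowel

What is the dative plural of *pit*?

pitzarmam

Since the final consonant of *pit* is /t/ (coronal), it takes -zar, giving *pitzar*.
The plural form *pitzar* — last vowel /a/ (a back vowel) → -mam → *pitzarmam*.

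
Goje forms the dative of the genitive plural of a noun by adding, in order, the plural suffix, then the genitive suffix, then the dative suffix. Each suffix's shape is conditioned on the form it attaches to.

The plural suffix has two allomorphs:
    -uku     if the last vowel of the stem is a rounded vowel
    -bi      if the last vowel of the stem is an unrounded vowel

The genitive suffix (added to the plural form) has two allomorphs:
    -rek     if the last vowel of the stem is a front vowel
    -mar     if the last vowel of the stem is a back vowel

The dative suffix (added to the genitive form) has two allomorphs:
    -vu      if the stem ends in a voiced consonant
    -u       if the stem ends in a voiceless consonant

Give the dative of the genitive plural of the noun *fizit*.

fizitbireku

*fizit*: last vowel = /i/, an unrounded vowel → -bi → *fizitbi*.
The plural form *fizitbi* — last vowel /i/ (a front vowel) → -rek → *fizitbirek*.
The genitive form *fizitbirek* — final consonant /k/ (voiceless) → -u → *fizitbireku*.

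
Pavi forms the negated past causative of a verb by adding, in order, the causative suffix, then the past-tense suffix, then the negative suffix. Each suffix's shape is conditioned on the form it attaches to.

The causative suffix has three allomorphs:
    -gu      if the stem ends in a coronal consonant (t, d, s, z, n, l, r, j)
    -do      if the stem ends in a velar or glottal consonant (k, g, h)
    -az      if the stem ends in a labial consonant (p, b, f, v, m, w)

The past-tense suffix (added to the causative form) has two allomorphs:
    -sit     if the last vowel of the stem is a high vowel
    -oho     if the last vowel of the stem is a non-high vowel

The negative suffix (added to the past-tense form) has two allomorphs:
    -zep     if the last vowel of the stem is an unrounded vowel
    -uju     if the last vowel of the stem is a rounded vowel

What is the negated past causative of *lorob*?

Since the final consonant of *lorob* is /b/ (labial), it takes -az, giving *lorobaz*.
Since the last vowel of the causative form *lorobaz* is /a/ (a non-high vowel), it takes -oho, giving *lorobazoho*.
The past-tense form *lorobazoho*: last vowel = /o/, a rounded vowel → -uju → *lorobazohouju*.

lorobazohouju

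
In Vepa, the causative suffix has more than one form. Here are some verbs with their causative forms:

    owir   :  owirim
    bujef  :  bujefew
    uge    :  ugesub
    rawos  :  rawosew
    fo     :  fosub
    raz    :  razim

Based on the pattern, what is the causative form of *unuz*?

The pattern is voicing of the final sound: -ew when the stem ends in a voiceless consonant (*bujef*, *rawos*); -im when the stem ends in a voiced consonant (*owir*, *raz*); -sub when the stem ends in a vowel (*uge*, *fo*).
Since the final sound of *unuz* is /z/ (a voiced consonant), it takes -im, giving *unuzim*.

unuzim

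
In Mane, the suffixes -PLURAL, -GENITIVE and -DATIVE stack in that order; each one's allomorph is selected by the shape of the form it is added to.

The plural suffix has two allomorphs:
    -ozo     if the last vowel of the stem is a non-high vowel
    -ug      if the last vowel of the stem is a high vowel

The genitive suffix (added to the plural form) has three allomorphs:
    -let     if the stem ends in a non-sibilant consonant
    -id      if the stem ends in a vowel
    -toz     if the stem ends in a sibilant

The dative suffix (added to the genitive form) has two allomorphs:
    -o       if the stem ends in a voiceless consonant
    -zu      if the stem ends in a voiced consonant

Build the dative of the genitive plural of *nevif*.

The last vowel of *nevif* is /i/, which is a high vowel, so the plural suffix is -ug, giving *nevifug*.
Since the final sound of the plural form *nevifug* is /g/ (a non-sibilant consonant), it takes -let, giving *nevifuglet*.
The genitive form *nevifuglet*: final consonant = /t/, voiceless → -o → *nevifugleto*.

nevifugleto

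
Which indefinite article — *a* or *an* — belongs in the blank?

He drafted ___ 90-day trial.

The indefinite article is chosen by the initial *sound* of the following word, not its spelling.
The number *90* is spoken "ninety", beginning with /ˈnaɪnti/ — a consonant sound.
So the article is *a*: He drafted a 90-day trial.

a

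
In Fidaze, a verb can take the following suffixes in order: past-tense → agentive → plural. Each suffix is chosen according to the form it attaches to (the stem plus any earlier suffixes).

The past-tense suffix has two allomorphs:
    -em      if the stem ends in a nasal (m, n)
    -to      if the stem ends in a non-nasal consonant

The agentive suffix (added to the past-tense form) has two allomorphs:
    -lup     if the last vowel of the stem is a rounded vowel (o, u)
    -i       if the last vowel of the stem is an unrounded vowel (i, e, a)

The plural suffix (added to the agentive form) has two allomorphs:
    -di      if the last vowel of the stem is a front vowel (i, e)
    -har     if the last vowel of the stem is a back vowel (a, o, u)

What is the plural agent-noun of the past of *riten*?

*riten*: final consonant = /n/, a nasal → -em → *ritenem*.
The past-tense form *ritenem*: last vowel = /e/, an unrounded vowel → -i → *ritenemi*.
Since the last vowel of the agentive form *ritenemi* is /i/ (a front vowel), it takes -di, giving *ritenemidi*.

ritenemidi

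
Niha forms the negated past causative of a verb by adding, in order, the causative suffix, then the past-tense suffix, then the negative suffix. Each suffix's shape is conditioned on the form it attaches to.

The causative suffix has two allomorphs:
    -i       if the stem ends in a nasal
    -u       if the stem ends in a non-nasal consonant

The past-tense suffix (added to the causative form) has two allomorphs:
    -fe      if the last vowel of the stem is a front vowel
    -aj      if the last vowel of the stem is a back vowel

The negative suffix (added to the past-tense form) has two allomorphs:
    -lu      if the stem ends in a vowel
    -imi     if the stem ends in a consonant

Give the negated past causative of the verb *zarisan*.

*zarisan*: final consonant = /n/, a nasal → -i → *zarisani*.
The last vowel of the causative form *zarisani* is /i/, which is a front vowel, so the past-tense suffix is -fe, giving *zarisanife*.
Since the final sound of the past-tense form *zarisanife* is /e/ (a vowel), it takes -lu, giving *zarisanifelu*.

zarisanifelu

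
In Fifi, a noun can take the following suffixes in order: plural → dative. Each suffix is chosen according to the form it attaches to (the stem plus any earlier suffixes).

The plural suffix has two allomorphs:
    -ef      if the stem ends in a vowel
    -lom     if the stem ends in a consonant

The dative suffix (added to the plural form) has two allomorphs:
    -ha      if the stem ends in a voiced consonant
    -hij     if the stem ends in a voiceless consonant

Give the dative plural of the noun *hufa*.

hufaefhij

The final sound of *hufa* is /a/, which is a vowel, so the plural suffix is -ef, giving *hufaef*.
The plural form *hufaef* — final consonant /f/ (voiceless) → -hij → *hufaefhij*.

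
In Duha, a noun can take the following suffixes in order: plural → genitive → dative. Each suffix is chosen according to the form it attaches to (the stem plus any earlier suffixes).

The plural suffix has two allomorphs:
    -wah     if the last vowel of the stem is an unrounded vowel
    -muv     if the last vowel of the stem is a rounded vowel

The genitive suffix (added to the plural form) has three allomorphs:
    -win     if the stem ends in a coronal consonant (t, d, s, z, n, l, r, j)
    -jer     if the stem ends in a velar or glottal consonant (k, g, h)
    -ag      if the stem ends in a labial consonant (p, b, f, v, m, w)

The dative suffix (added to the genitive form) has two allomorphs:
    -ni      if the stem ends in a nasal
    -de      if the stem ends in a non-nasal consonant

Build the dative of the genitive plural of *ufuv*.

ufuvmuvagde

The last vowel of *ufuv* is /u/, which is a rounded vowel, so the plural suffix is -muv, giving *ufuvmuv*.
The plural form *ufuvmuv* — final consonant /v/ (labial) → -ag → *ufuvmuvag*.
Since the final consonant of the genitive form *ufuvmuvag* is /g/ (non-nasal), it takes -de, giving *ufuvmuvagde*.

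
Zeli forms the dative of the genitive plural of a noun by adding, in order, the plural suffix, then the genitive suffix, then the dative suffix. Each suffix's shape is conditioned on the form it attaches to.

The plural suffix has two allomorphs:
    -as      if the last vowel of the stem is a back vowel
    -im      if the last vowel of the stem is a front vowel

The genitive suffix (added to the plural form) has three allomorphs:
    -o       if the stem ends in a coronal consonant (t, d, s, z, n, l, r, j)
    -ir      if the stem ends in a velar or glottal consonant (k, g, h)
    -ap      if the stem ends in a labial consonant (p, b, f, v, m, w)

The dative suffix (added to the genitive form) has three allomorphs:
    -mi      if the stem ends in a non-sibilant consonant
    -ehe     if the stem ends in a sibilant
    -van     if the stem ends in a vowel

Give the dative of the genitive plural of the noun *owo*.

owoasovan

Since the last vowel of *owo* is /o/ (a back vowel), it takes -as, giving *owoas*.
Since the final consonant of the plural form *owoas* is /s/ (coronal), it takes -o, giving *owoaso*.
The genitive form *owoaso*: final sound = /o/, a vowel → -van → *owoasovan*.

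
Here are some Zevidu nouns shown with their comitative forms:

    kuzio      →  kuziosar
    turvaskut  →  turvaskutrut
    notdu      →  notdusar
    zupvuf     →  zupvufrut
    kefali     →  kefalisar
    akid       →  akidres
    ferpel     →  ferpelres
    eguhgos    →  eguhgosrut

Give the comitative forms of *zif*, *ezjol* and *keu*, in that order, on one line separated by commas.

zifrut, ezjolres, keusar

The suffix is conditioned by the final sound: -rut when the stem ends in a voiceless consonant (*turvaskut*, *zupvuf*, *eguhgos*); -res when the stem ends in a voiced consonant (*akid*, *ferpel*); -sar when the stem ends in a vowel (*kuzio*, *notdu*, *kefali*).
*zif* — final sound /f/ (a voiceless consonant) → -rut → *zifrut*.
The final sound of *ezjol* is /l/, which is a voiced consonant, so the suffix is -res, giving *ezjolres*.
The final sound of *keu* is /u/, which is a vowel, so the suffix is -sar, giving *keusar*.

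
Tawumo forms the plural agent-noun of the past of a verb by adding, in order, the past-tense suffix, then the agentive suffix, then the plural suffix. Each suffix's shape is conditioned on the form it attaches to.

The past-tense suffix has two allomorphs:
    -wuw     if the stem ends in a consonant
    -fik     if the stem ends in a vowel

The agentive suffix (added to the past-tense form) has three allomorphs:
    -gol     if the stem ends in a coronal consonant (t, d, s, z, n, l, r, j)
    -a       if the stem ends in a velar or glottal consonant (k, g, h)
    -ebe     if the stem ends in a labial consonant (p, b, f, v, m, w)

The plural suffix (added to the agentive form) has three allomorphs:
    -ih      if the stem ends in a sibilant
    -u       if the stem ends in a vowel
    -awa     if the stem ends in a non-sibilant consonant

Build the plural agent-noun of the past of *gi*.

Since the final sound of *gi* is /i/ (a vowel), it takes -fik, giving *gifik*.
The past-tense form *gifik* — final consonant /k/ (velar/glottal) → -a → *gifika*.
The agentive form *gifika* — final sound /a/ (a vowel) → -u → *gifikau*.

gifikau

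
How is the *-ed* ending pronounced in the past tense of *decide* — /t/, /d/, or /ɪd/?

The stem *decide* ends in /t/ or /d/.
The -ed suffix is realized as /ɪd/ after /t, d/; as /t/ after other voiceless consonants; and as /d/ after other voiced sounds.
So -ed on *decide* is pronounced /ɪd/.

/ɪd/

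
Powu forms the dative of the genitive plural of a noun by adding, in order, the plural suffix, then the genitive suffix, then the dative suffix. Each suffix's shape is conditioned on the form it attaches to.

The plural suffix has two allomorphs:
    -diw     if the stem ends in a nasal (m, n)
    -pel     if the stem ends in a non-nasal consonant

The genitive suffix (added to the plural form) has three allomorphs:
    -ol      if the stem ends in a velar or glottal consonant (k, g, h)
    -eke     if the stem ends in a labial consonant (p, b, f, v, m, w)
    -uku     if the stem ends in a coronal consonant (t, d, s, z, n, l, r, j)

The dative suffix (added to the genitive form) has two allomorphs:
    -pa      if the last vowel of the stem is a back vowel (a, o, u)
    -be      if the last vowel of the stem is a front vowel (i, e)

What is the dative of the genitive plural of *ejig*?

ejigpelukupa

Since the final consonant of *ejig* is /g/ (non-nasal), it takes -pel, giving *ejigpel*.
The final consonant of the plural form *ejigpel* is /l/, which is coronal, so the genitive suffix is -uku, giving *ejigpeluku*.
Since the last vowel of the genitive form *ejigpeluku* is /u/ (a back vowel), it takes -pa, giving *ejigpelukupa*.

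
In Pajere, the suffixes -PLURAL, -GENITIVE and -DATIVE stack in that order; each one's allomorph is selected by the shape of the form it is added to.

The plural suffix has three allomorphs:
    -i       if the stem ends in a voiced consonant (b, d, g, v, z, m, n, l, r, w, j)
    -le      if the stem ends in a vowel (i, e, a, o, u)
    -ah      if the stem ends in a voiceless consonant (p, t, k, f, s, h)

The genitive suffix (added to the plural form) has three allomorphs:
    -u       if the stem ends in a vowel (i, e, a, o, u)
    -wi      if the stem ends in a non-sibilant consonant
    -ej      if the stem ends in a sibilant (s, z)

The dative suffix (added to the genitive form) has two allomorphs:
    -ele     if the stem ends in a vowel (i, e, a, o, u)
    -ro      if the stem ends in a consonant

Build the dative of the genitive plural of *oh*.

The final sound of *oh* is /h/, which is a voiceless consonant, so the plural suffix is -ah, giving *ohah*.
Since the final sound of the plural form *ohah* is /h/ (a non-sibilant consonant), it takes -wi, giving *ohahwi*.
The final sound of the genitive form *ohahwi* is /i/, which is a vowel, so the dative suffix is -ele, giving *ohahwiele*.

ohahwiele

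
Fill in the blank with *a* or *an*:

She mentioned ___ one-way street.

a

The indefinite article is chosen by the initial *sound* of the following word, not its spelling.
*one-way* begins with the sound /wʌ/ (*one* pronounced /wʌn/) — a consonant sound.
So the article is *a*: She mentioned a one-way street.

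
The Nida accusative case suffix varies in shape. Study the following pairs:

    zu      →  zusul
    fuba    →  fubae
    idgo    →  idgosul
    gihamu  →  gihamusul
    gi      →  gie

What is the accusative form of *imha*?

imhae

Looking at the last vowel of each stem: -sul when the last vowel of the stem is a rounded vowel (*zu*, *idgo*, *gihamu*); -e when the last vowel of the stem is an unrounded vowel (*fuba*, *gi*).
*imha*: last vowel = /a/, an unrounded vowel → -e → *imhae*.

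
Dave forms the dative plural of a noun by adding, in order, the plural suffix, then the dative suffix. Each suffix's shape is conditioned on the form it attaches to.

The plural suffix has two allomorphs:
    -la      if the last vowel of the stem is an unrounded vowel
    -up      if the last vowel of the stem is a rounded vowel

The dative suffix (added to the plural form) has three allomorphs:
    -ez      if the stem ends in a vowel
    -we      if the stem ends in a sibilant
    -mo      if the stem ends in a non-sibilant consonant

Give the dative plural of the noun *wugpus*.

wugpusupmo

The last vowel of *wugpus* is /u/, which is a rounded vowel, so the plural suffix is -up, giving *wugpusup*.
The plural form *wugpusup*: final sound = /p/, a non-sibilant consonant → -mo → *wugpusupmo*.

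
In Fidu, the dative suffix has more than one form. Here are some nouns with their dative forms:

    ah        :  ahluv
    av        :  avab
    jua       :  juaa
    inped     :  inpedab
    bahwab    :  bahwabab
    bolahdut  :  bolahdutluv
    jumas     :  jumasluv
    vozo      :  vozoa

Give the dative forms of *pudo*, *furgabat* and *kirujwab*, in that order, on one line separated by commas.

The alternation tracks the final sound of the stem — -luv when the stem ends in a voiceless consonant (*ah*, *bolahdut*, *jumas*); -ab when the stem ends in a voiced consonant (*av*, *inped*, *bahwab*); -a when the stem ends in a vowel (*jua*, *vozo*).
*pudo* — final sound /o/ (a vowel) → -a → *pudoa*.
The final sound of *furgabat* is /t/, which is a voiceless consonant, so the suffix is -luv, giving *furgabatluv*.
*kirujwab* — final sound /b/ (a voiced consonant) → -ab → *kirujwabab*.

pudoa, furgabatluv, kirujwabab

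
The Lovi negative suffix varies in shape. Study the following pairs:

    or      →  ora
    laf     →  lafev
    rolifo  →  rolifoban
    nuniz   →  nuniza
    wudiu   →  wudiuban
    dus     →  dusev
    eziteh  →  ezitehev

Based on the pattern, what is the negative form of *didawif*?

Looking at the final sound of each stem: -ev when the stem ends in a voiceless consonant (*laf*, *dus*, *eziteh*); -a when the stem ends in a voiced consonant (*or*, *nuniz*); -ban when the stem ends in a vowel (*rolifo*, *wudiu*).
*didawif* — final sound /f/ (a voiceless consonant) → -ev → *didawifev*.

didawifev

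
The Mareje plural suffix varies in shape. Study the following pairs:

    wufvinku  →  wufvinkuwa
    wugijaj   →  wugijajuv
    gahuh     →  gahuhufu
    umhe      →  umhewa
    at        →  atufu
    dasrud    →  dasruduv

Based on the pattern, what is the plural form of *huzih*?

huzihufu

The pattern is voicing of the final sound: -ufu when the stem ends in a voiceless consonant (*gahuh*, *at*); -uv when the stem ends in a voiced consonant (*wugijaj*, *dasrud*); -wa when the stem ends in a vowel (*wufvinku*, *umhe*).
Since the final sound of *huzih* is /h/ (a voiceless consonant), it takes -ufu, giving *huzihufu*.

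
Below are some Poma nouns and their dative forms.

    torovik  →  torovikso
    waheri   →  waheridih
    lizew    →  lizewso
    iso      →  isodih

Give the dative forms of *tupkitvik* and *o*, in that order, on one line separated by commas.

The suffix is conditioned by the final sound: -so when the stem ends in a consonant (*torovik*, *lizew*); -dih when the stem ends in a vowel (*waheri*, *iso*).
*tupkitvik*: final sound = /k/, a consonant → -so → *tupkitvikso*.
The final sound of *o* is /o/, which is a vowel, so the suffix is -dih, giving *odih*.

tupkitvikso, odih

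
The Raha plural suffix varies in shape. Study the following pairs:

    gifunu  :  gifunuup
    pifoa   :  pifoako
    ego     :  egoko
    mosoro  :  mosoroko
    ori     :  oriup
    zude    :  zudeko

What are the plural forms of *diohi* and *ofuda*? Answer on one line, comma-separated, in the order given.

The suffix is conditioned by the last vowel: -up when the last vowel of the stem is a high vowel (*gifunu*, *ori*); -ko when the last vowel of the stem is a non-high vowel (*pifoa*, *ego*, *mosoro*, *zude*).
Since the last vowel of *diohi* is /i/ (a high vowel), it takes -up, giving *diohiup*.
*ofuda*: last vowel = /a/, a non-high vowel → -ko → *ofudako*.

diohiup, ofudako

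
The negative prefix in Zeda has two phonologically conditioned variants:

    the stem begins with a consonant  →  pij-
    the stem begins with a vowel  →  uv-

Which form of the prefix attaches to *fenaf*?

Since the first sound of *fenaf* is /f/ (a consonant), it takes pij-.

pij-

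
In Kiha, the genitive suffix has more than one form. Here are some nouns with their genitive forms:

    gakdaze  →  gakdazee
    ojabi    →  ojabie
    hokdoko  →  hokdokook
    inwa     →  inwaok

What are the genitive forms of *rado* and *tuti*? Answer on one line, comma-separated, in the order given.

radook, tutie

The alternation tracks the last vowel of the stem — -e when the last vowel of the stem is a front vowel (*gakdaze*, *ojabi*); -ok when the last vowel of the stem is a back vowel (*hokdoko*, *inwa*).
*rado*: last vowel = /o/, a back vowel → -ok → *radook*.
The last vowel of *tuti* is /i/, which is a front vowel, so the suffix is -e, giving *tutie*.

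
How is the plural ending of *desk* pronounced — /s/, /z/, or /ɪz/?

/s/

The stem *desk* ends in a voiceless non-sibilant consonant.
The plural suffix surfaces as /ɪz/ after sibilants, /s/ after other voiceless consonants, and /z/ after other voiced sounds.
So the plural -s on *desk* is pronounced /s/.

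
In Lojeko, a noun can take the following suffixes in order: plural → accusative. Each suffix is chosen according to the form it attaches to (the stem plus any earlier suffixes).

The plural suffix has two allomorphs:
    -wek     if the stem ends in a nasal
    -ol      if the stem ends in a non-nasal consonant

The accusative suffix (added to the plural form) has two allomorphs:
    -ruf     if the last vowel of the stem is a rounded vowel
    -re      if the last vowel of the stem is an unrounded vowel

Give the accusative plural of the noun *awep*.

awepolruf

The final consonant of *awep* is /p/, which is non-nasal, so the plural suffix is -ol, giving *awepol*.
Since the last vowel of the plural form *awepol* is /o/ (a rounded vowel), it takes -ruf, giving *awepolruf*.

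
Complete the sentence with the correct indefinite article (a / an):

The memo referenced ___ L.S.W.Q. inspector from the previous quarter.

an

The indefinite article is chosen by the initial *sound* of the following word, not its spelling.
The initialism *L.S.W.Q.* is read letter by letter; the first letter, L, is pronounced /ɛl/, which begins with a vowel sound.
So the article is *an*: The memo referenced an L.S.W.Q. inspector from the previous quarter.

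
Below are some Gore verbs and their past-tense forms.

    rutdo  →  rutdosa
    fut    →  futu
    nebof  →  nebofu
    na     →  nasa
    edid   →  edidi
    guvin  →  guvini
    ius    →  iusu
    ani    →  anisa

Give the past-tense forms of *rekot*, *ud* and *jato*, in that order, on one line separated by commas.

rekotu, udi, jatosa

The pattern is voicing of the final sound: -u when the stem ends in a voiceless consonant (*fut*, *nebof*, *ius*); -i when the stem ends in a voiced consonant (*edid*, *guvin*); -sa when the stem ends in a vowel (*rutdo*, *na*, *ani*).
*rekot*: final sound = /t/, a voiceless consonant → -u → *rekotu*.
The final sound of *ud* is /d/, which is a voiced consonant, so the suffix is -i, giving *udi*.
Since the final sound of *jato* is /o/ (a vowel), it takes -sa, giving *jatosa*.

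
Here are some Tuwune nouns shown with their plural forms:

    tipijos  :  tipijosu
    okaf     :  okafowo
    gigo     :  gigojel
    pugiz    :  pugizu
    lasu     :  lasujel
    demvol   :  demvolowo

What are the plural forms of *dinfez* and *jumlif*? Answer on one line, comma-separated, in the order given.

Looking at the final sound of each stem: -u when the stem ends in a sibilant (*tipijos*, *pugiz*); -owo when the stem ends in a non-sibilant consonant (*okaf*, *demvol*); -jel when the stem ends in a vowel (*gigo*, *lasu*).
*dinfez*: final sound = /z/, a sibilant → -u → *dinfezu*.
The final sound of *jumlif* is /f/, which is a non-sibilant consonant, so the suffix is -owo, giving *jumlifowo*.

dinfezu, jumlifowo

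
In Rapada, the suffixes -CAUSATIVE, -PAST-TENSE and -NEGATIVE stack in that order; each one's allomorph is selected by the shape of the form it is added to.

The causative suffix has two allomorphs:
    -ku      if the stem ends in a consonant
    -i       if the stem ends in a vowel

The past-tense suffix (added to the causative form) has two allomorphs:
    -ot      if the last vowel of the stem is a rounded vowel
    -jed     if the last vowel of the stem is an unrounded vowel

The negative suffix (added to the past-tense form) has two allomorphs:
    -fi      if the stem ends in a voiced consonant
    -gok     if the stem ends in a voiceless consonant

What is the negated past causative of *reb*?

rebkuotgok

Since the final sound of *reb* is /b/ (a consonant), it takes -ku, giving *rebku*.
The causative form *rebku* — last vowel /u/ (a rounded vowel) → -ot → *rebkuot*.
The past-tense form *rebkuot*: final consonant = /t/, voiceless → -gok → *rebkuotgok*.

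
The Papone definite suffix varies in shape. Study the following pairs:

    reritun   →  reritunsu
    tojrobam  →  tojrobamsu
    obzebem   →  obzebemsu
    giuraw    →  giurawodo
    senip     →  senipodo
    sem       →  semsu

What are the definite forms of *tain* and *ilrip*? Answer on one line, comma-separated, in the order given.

tainsu, ilripodo

The alternation tracks the final consonant of the stem — -su when the stem ends in a nasal (*reritun*, *tojrobam*, *obzebem*, *sem*); -odo when the stem ends in a non-nasal consonant (*giuraw*, *senip*).
Since the final consonant of *tain* is /n/ (a nasal), it takes -su, giving *tainsu*.
*ilrip* — final consonant /p/ (non-nasal) → -odo → *ilripodo*.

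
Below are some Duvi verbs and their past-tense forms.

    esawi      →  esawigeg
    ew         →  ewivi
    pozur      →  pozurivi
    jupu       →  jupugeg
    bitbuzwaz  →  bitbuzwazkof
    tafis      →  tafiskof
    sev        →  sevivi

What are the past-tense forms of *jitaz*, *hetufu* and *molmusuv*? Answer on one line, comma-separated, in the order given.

jitazkof, hetufugeg, molmusuvivi

The alternation tracks the final sound of the stem — -kof when the stem ends in a sibilant (*bitbuzwaz*, *tafis*); -ivi when the stem ends in a non-sibilant consonant (*ew*, *pozur*, *sev*); -geg when the stem ends in a vowel (*esawi*, *jupu*).
*jitaz* — final sound /z/ (a sibilant) → -kof → *jitazkof*.
The final sound of *hetufu* is /u/, which is a vowel, so the suffix is -geg, giving *hetufugeg*.
*molmusuv*: final sound = /v/, a non-sibilant consonant → -ivi → *molmusuvivi*.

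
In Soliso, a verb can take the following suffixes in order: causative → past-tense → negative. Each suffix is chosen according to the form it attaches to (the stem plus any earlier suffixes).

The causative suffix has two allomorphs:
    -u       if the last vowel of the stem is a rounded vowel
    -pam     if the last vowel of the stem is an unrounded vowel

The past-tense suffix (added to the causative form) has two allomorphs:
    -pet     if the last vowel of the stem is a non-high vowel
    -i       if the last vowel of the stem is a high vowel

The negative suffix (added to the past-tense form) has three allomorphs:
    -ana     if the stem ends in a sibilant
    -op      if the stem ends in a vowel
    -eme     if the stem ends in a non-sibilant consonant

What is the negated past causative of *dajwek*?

The last vowel of *dajwek* is /e/, which is an unrounded vowel, so the causative suffix is -pam, giving *dajwekpam*.
The last vowel of the causative form *dajwekpam* is /a/, which is a non-high vowel, so the past-tense suffix is -pet, giving *dajwekpampet*.
The final sound of the past-tense form *dajwekpampet* is /t/, which is a non-sibilant consonant, so the negative suffix is -eme, giving *dajwekpampeteme*.

dajwekpampeteme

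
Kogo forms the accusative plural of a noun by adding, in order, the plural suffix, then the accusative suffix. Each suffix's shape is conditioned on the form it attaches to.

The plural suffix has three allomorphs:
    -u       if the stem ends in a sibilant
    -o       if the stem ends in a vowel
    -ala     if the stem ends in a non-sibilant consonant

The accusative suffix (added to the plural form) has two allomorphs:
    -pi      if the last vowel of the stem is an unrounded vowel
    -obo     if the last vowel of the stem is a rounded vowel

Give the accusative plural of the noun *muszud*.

The final sound of *muszud* is /d/, which is a non-sibilant consonant, so the plural suffix is -ala, giving *muszudala*.
The last vowel of the plural form *muszudala* is /a/, which is an unrounded vowel, so the accusative suffix is -pi, giving *muszudalapi*.

muszudalapi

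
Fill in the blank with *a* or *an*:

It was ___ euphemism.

The indefinite article is chosen by the initial *sound* of the following word, not its spelling.
*euphemism* begins with the sound /juː/ (eu pronounced /juː/) — a consonant sound.
So the article is *a*: It was a euphemism.

a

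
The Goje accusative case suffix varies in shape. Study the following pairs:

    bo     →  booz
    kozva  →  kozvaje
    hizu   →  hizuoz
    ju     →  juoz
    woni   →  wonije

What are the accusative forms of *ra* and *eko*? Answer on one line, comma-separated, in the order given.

The alternation tracks the last vowel of the stem — -oz when the last vowel of the stem is a rounded vowel (*bo*, *hizu*, *ju*); -je when the last vowel of the stem is an unrounded vowel (*kozva*, *woni*).
The last vowel of *ra* is /a/, which is an unrounded vowel, so the suffix is -je, giving *raje*.
The last vowel of *eko* is /o/, which is a rounded vowel, so the suffix is -oz, giving *ekooz*.

raje, ekooz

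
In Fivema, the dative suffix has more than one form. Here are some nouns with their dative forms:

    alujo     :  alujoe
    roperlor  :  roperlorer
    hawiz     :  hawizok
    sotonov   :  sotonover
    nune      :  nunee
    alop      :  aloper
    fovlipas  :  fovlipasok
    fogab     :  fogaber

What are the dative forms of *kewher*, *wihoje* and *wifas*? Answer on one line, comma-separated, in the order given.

The suffix is conditioned by the final sound: -ok when the stem ends in a sibilant (*hawiz*, *fovlipas*); -er when the stem ends in a non-sibilant consonant (*roperlor*, *sotonov*, *alop*, *fogab*); -e when the stem ends in a vowel (*alujo*, *nune*).
*kewher* — final sound /r/ (a non-sibilant consonant) → -er → *kewherer*.
The final sound of *wihoje* is /e/, which is a vowel, so the suffix is -e, giving *wihojee*.
*wifas* — final sound /s/ (a sibilant) → -ok → *wifasok*.

kewherer, wihojee, wifasok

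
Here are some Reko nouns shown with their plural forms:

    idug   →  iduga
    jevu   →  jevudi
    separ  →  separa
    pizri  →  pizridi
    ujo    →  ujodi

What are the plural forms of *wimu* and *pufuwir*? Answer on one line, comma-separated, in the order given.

The pattern is consonant vs. vowel: -a when the stem ends in a consonant (*idug*, *separ*); -di when the stem ends in a vowel (*jevu*, *pizri*, *ujo*).
*wimu* — final sound /u/ (a vowel) → -di → *wimudi*.
*pufuwir* — final sound /r/ (a consonant) → -a → *pufuwira*.

wimudi, pufuwira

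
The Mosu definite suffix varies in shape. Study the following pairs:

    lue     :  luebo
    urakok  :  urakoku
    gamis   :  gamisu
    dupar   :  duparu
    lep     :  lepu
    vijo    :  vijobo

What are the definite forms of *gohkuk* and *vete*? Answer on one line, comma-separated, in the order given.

gohkuku, vetebo

Looking at the final sound of each stem: -u when the stem ends in a consonant (*urakok*, *gamis*, *dupar*, *lep*); -bo when the stem ends in a vowel (*lue*, *vijo*).
The final sound of *gohkuk* is /k/, which is a consonant, so the suffix is -u, giving *gohkuku*.
*vete* — final sound /e/ (a vowel) → -bo → *vetebo*.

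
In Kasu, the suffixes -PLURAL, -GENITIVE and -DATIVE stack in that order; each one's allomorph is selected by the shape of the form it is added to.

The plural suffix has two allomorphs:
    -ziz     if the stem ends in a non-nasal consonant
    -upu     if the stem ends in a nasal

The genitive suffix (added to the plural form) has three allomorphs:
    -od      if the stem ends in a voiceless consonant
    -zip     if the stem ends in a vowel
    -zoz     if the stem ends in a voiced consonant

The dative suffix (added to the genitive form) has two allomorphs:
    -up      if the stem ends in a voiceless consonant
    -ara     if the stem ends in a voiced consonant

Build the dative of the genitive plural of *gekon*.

*gekon* — final consonant /n/ (a nasal) → -upu → *gekonupu*.
The final sound of the plural form *gekonupu* is /u/, which is a vowel, so the genitive suffix is -zip, giving *gekonupuzip*.
The genitive form *gekonupuzip* — final consonant /p/ (voiceless) → -up → *gekonupuzipup*.

gekonupuzipup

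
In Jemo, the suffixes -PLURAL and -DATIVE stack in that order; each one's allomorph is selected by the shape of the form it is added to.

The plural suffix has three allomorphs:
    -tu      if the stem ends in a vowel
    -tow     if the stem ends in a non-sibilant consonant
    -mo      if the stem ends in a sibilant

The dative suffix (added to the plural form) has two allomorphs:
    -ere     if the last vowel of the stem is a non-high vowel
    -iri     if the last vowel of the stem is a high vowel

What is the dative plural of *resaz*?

resazmoere

The final sound of *resaz* is /z/, which is a sibilant, so the plural suffix is -mo, giving *resazmo*.
The last vowel of the plural form *resazmo* is /o/, which is a non-high vowel, so the dative suffix is -ere, giving *resazmoere*.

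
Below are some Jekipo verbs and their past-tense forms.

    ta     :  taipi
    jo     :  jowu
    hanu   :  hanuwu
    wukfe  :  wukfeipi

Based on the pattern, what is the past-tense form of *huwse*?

huwseipi

Looking at the last vowel of each stem: -wu when the last vowel of the stem is a rounded vowel (*jo*, *hanu*); -ipi when the last vowel of the stem is an unrounded vowel (*ta*, *wukfe*).
Since the last vowel of *huwse* is /e/ (an unrounded vowel), it takes -ipi, giving *huwseipi*.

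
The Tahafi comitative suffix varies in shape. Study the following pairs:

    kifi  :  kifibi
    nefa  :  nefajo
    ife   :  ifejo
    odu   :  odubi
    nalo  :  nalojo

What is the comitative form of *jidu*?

jidubi

Looking at the last vowel of each stem: -bi when the last vowel of the stem is a high vowel (*kifi*, *odu*); -jo when the last vowel of the stem is a non-high vowel (*nefa*, *ife*, *nalo*).
*jidu* — last vowel /u/ (a high vowel) → -bi → *jidubi*.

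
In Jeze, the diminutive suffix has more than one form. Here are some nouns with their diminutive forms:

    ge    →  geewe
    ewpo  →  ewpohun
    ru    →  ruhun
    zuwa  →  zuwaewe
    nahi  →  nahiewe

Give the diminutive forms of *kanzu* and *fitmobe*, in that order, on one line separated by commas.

kanzuhun, fitmobeewe

The suffix is conditioned by the last vowel: -hun when the last vowel of the stem is a rounded vowel (*ewpo*, *ru*); -ewe when the last vowel of the stem is an unrounded vowel (*ge*, *zuwa*, *nahi*).
*kanzu*: last vowel = /u/, a rounded vowel → -hun → *kanzuhun*.
*fitmobe*: last vowel = /e/, an unrounded vowel → -ewe → *fitmobeewe*.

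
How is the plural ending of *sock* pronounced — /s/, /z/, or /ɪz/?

/s/

The stem *sock* ends in a voiceless non-sibilant consonant.
The plural suffix surfaces as /ɪz/ after sibilants, /s/ after other voiceless consonants, and /z/ after other voiced sounds.
So the plural -s on *sock* is pronounced /s/.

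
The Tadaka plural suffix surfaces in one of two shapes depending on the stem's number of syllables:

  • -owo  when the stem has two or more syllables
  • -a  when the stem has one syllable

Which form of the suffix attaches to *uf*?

*uf* (one syllable) → -a.

-a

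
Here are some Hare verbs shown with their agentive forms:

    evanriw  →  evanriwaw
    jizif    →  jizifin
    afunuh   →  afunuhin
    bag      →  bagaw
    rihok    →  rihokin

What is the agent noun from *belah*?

The alternation tracks the final consonant of the stem — -in when the stem ends in a voiceless consonant (*jizif*, *afunuh*, *rihok*); -aw when the stem ends in a voiced consonant (*evanriw*, *bag*).
*belah*: final consonant = /h/, voiceless → -in → *belahin*.

belahin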